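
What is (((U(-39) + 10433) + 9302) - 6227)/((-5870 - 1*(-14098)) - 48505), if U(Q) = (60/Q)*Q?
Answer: -13568/40277 ≈ -0.33687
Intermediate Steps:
U(Q) = 60
(((U(-39) + 10433) + 9302) - 6227)/((-5870 - 1*(-14098)) - 48505) = (((60 + 10433) + 9302) - 6227)/((-5870 - 1*(-14098)) - 48505) = ((10493 + 9302) - 6227)/((-5870 + 14098) - 48505) = (19795 - 6227)/(8228 - 48505) = 13568/(-40277) = 13568*(-1/40277) = -13568/40277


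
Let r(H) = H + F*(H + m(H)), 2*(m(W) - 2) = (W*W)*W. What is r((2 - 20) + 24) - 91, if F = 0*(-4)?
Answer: -85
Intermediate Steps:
F = 0
m(W) = 2 + W**3/2 (m(W) = 2 + ((W*W)*W)/2 = 2 + (W**2*W)/2 = 2 + W**3/2)
r(H) = H (r(H) = H + 0*(H + (2 + H**3/2)) = H + 0*(2 + H + H**3/2) = H + 0 = H)
r((2 - 20) + 24) - 91 = ((2 - 20) + 24) - 91 = (-18 + 24) - 91 = 6 - 91 = -85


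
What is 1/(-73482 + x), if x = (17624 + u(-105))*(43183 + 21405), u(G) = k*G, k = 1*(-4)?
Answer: 1/1165352390 ≈ 8.5811e-10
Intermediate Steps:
k = -4
u(G) = -4*G
x = 1165425872 (x = (17624 - 4*(-105))*(43183 + 21405) = (17624 + 420)*64588 = 18044*64588 = 1165425872)
1/(-73482 + x) = 1/(-73482 + 1165425872) = 1/1165352390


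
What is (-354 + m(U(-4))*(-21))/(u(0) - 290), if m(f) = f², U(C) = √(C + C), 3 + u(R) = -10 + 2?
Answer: 186/301 ≈ 0.61794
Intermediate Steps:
u(R) = -11 (u(R) = -3 + (-10 + 2) = -3 - 8 = -11)
U(C) = √2*√C (U(C) = √(2*C) = √2*√C)
(-354 + m(U(-4))*(-21))/(u(0) - 290) = (-354 + (√2*√(-4))²*(-21))/(-11 - 290) = (-354 + (√2*(2*I))²*(-21))/(-301) = (-354 + (2*I*√2)²*(-21))*(-1/301) = (-354 - 8*(-21))*(-1/301) = (-354 + 168)*(-1/301) = -186*(-1/301) = 186/301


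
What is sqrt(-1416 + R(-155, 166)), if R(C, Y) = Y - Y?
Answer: 2*I*sqrt(354) ≈ 37.63*I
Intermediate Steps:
R(C, Y) = 0
sqrt(-1416 + R(-155, 166)) = sqrt(-1416 + 0) = sqrt(-1416) = 2*I*sqrt(354)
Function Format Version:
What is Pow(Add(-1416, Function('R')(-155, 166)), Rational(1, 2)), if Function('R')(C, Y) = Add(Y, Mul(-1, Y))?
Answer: Mul(2, I, Pow(354, Rational(1, 2))) ≈ Mul(37.630, I)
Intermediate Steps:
Function('R')(C, Y) = 0
Pow(Add(-1416, Function('R')(-155, 166)), Rational(1, 2)) = Pow(Add(-1416, 0), Rational(1, 2)) = Pow(-1416, Rational(1, 2)) = Mul(2, I, Pow(354, Rational(1, 2)))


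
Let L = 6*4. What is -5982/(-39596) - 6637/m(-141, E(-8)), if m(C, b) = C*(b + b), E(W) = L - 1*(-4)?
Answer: 77508131/78162504 ≈ 0.99163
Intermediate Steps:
L = 24
E(W) = 28 (E(W) = 24 - 1*(-4) = 24 + 4 = 28)
m(C, b) = 2*C*b (m(C, b) = C*(2*b) = 2*C*b)
-5982/(-39596) - 6637/m(-141, E(-8)) = -5982/(-39596) - 6637/(2*(-141)*28) = -5982*(-1/39596) - 6637/(-7896) = 2991/19798 - 6637*(-1/7896) = 2991/19798 + 6637/7896 = 77508131/78162504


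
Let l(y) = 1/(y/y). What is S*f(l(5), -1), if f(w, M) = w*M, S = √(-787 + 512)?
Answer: -5*I*√11 ≈ -16.583*I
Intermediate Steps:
l(y) = 1 (l(y) = 1/1 = 1)
S = 5*I*√11 (S = √(-275) = 5*I*√11 ≈ 16.583*I)
f(w, M) = M*w
S*f(l(5), -1) = (5*I*√11)*(-1*1) = (5*I*√11)*(-1) = -5*I*√11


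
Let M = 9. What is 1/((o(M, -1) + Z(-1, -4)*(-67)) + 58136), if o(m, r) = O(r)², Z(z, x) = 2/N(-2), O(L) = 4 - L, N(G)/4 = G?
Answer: 4/232711 ≈ 1.7189e-5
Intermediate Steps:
N(G) = 4*G
Z(z, x) = -¼ (Z(z, x) = 2/((4*(-2))) = 2/(-8) = 2*(-⅛) = -¼)
o(m, r) = (4 - r)²
1/((o(M, -1) + Z(-1, -4)*(-67)) + 58136) = 1/(((-4 - 1)² - ¼*(-67)) + 58136) = 1/(((-5)² + 67/4) + 58136) = 1/((25 + 67/4) + 58136) = 1/(167/4 + 58136) = 1/(232711/4) = 4/232711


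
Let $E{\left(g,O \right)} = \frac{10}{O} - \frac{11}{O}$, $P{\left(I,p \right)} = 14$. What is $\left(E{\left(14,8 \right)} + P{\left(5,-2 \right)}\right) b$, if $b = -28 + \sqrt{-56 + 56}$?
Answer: $- \frac{777}{2} \approx -388.5$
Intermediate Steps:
$b = -28$ ($b = -28 + \sqrt{0} = -28 + 0 = -28$)
$E{\left(g,O \right)} = - \frac{1}{O}$
$\left(E{\left(14,8 \right)} + P{\left(5,-2 \right)}\right) b = \left(- \frac{1}{8} + 14\right) \left(-28\right) = \frac{111}{8} \left(-28\right) = - \frac{777}{2}$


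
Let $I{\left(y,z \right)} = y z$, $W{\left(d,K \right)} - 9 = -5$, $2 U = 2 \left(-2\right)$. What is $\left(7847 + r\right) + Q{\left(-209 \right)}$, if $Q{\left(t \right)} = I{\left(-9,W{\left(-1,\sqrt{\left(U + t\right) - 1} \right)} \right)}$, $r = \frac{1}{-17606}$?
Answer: $\frac{137520465}{17606} \approx 7811.0$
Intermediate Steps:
$r = - \frac{1}{17606} \approx -5.6799 \cdot 10^{-5}$
$U = -2$ ($U = \frac{2 \left(-2\right)}{2} = \frac{1}{2} \left(-4\right) = -2$)
$W{\left(d,K \right)} = 4$ ($W{\left(d,K \right)} = 9 - 5 = 4$)
$Q{\left(t \right)} = -36$ ($Q{\left(t \right)} = \left(-9\right) 4 = -36$)
$\left(7847 + r\right) + Q{\left(-209 \right)} = \left(7847 - \frac{1}{17606}\right) - 36 = \frac{138154281}{17606} - 36 = \frac{137520465}{17606}$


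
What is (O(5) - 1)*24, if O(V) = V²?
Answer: 576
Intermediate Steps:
(O(5) - 1)*24 = (5² - 1)*24 = (25 - 1)*24 = 24*24 = 576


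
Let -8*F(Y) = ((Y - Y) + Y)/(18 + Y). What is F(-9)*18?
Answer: 9/4 ≈ 2.2500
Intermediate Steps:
F(Y) = -Y/(8*(18 + Y)) (F(Y) = -((Y - Y) + Y)/(8*(18 + Y)) = -(0 + Y)/(8*(18 + Y)) = -Y/(8*(18 + Y)))
F(-9)*18 = -1*(-9)/(144 + 8*(-9))*18 = -1*(-9)/(144 - 72)*18 = -1*(-9)/72*18 = -1*(-9)*1/72*18 = (1/8)*18 = 9/4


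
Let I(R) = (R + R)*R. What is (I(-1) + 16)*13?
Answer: 234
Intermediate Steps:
I(R) = 2*R**2 (I(R) = (2*R)*R = 2*R**2)
(I(-1) + 16)*13 = (2*(-1)**2 + 16)*13 = (2*1 + 16)*13 = (2 + 16)*13 = 18*13 = 234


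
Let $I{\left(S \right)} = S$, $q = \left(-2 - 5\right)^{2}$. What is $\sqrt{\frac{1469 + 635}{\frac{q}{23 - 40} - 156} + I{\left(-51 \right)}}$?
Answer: $\frac{i \sqrt{468674819}}{2701} \approx 8.0151 i$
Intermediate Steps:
$q = 49$ ($q = \left(-7\right)^{2} = 49$)
$\sqrt{\frac{1469 + 635}{\frac{q}{23 - 40} - 156} + I{\left(-51 \right)}} = \sqrt{\frac{1469 + 635}{\frac{1}{23 - 40} \cdot 49 - 156} - 51} = \sqrt{\frac{2104}{\frac{1}{-17} \cdot 49 - 156} - 51} = \sqrt{\frac{2104}{\left(- \frac{1}{17}\right) 49 - 156} - 51} = \sqrt{\frac{2104}{- \frac{49}{17} - 156} - 51} = \sqrt{\frac{2104}{- \frac{2701}{17}} - 51} = \sqrt{2104 \left(- \frac{17}{2701}\right) - 51} = \sqrt{- \frac{35768}{2701} - 51} = \sqrt{- \frac{173519}{2701}} = \frac{i \sqrt{468674819}}{2701}$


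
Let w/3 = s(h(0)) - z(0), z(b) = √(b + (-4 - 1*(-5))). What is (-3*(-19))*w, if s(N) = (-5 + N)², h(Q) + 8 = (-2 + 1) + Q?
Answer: 33345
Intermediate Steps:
z(b) = √(1 + b) (z(b) = √(b + (-4 + 5)) = √(b + 1) = √(1 + b))
h(Q) = -9 + Q (h(Q) = -8 + ((-2 + 1) + Q) = -8 + (-1 + Q) = -9 + Q)
w = 585 (w = 3*((-5 + (-9 + 0))² - √(1 + 0)) = 3*((-5 - 9)² - √1) = 3*((-14)² - 1*1) = 3*(196 - 1) = 3*195 = 585)
(-3*(-19))*w = -3*(-19)*585 = 57*585 = 33345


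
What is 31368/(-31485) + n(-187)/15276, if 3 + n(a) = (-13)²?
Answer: -78991843/80160810 ≈ -0.98542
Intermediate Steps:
n(a) = 166 (n(a) = -3 + (-13)² = -3 + 169 = 166)
31368/(-31485) + n(-187)/15276 = 31368/(-31485) + 166/15276 = 31368*(-1/31485) + 166*(1/15276) = -10456/10495 + 83/7638 = -78991843/80160810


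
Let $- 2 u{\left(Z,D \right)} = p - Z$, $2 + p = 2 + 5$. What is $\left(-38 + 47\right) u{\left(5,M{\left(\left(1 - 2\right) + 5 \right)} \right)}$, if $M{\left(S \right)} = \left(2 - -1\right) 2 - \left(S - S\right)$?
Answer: $0$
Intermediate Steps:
$p = 5$ ($p = -2 + \left(2 + 5\right) = -2 + 7 = 5$)
$M{\left(S \right)} = 6$ ($M{\left(S \right)} = \left(2 + 1\right) 2 - 0 = 3 \cdot 2 + 0 = 6 + 0 = 6$)
$u{\left(Z,D \right)} = - \frac{5}{2} + \frac{Z}{2}$ ($u{\left(Z,D \right)} = - \frac{5 - Z}{2} = - \frac{5}{2} + \frac{Z}{2}$)
$\left(-38 + 47\right) u{\left(5,M{\left(\left(1 - 2\right) + 5 \right)} \right)} = \left(-38 + 47\right) \left(- \frac{5}{2} + \frac{1}{2} \cdot 5\right) = 9 \left(- \frac{5}{2} + \frac{5}{2}\right) = 9 \cdot 0 = 0$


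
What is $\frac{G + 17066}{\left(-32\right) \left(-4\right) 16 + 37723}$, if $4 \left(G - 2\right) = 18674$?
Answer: $\frac{14491}{26514} \approx 0.54654$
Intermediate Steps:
$G = \frac{9341}{2}$ ($G = 2 + \frac{1}{4} \cdot 18674 = 2 + \frac{9337}{2} = \frac{9341}{2} \approx 4670.5$)
$\frac{G + 17066}{\left(-32\right) \left(-4\right) 16 + 37723} = \frac{\frac{9341}{2} + 17066}{\left(-32\right) \left(-4\right) 16 + 37723} = \frac{43473}{2 \left(128 \cdot 16 + 37723\right)} = \frac{43473}{2 \left(2048 + 37723\right)} = \frac{43473}{2 \cdot 39771} = \frac{43473}{2} \cdot \frac{1}{39771} = \frac{14491}{26514}$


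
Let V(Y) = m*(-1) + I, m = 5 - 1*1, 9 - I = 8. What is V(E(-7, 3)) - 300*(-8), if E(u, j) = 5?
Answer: 2397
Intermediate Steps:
I = 1 (I = 9 - 1*8 = 9 - 8 = 1)
m = 4 (m = 5 - 1 = 4)
V(Y) = -3 (V(Y) = 4*(-1) + 1 = -4 + 1 = -3)
V(E(-7, 3)) - 300*(-8) = -3 - 300*(-8) = -3 - 1*(-2400) = -3 + 2400 = 2397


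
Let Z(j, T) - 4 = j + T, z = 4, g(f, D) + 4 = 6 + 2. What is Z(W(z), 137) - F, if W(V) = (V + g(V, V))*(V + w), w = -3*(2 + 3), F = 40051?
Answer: -39998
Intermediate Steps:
g(f, D) = 4 (g(f, D) = -4 + (6 + 2) = -4 + 8 = 4)
w = -15 (w = -3*5 = -15)
W(V) = (-15 + V)*(4 + V) (W(V) = (V + 4)*(V - 15) = (4 + V)*(-15 + V) = (-15 + V)*(4 + V))
Z(j, T) = 4 + T + j (Z(j, T) = 4 + (j + T) = 4 + (T + j) = 4 + T + j)
Z(W(z), 137) - F = (4 + 137 + (-60 + 4**2 - 11*4)) - 1*40051 = (4 + 137 + (-60 + 16 - 44)) - 40051 = (4 + 137 - 88) - 40051 = 53 - 40051 = -39998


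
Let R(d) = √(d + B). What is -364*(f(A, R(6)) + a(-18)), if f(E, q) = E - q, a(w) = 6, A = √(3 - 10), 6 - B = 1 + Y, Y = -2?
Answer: -2184 + 364*√13 - 364*I*√7 ≈ -871.58 - 963.05*I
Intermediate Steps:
B = 7 (B = 6 - (1 - 2) = 6 - 1*(-1) = 6 + 1 = 7)
A = I*√7 (A = √(-7) = I*√7 ≈ 2.6458*I)
R(d) = √(7 + d) (R(d) = √(d + 7) = √(7 + d))
-364*(f(A, R(6)) + a(-18)) = -364*((I*√7 - √(7 + 6)) + 6) = -364*((I*√7 - √13) + 6) = -364*((-√13 + I*√7) + 6) = -364*(6 - √13 + I*√7) = -2184 + 364*√13 - 364*I*√7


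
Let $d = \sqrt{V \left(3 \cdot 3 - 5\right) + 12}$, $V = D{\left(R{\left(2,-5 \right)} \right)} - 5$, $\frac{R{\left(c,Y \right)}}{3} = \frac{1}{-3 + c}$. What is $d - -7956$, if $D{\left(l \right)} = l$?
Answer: $7956 + 2 i \sqrt{5} \approx 7956.0 + 4.4721 i$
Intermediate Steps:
$R{\left(c,Y \right)} = \frac{3}{-3 + c}$
$V = -8$ ($V = \frac{3}{-3 + 2} - 5 = \frac{3}{-1} - 5 = 3 \left(-1\right) - 5 = -3 - 5 = -8$)
$d = 2 i \sqrt{5}$ ($d = \sqrt{- 8 \left(3 \cdot 3 - 5\right) + 12} = \sqrt{- 8 \left(9 - 5\right) + 12} = \sqrt{\left(-8\right) 4 + 12} = \sqrt{-32 + 12} = \sqrt{-20} = 2 i \sqrt{5} \approx 4.4721 i$)
$d - -7956 = 2 i \sqrt{5} - -7956 = 2 i \sqrt{5} + 7956 = 7956 + 2 i \sqrt{5}$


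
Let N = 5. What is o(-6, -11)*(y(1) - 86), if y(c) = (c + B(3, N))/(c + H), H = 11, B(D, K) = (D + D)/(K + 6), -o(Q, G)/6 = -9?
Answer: -102015/22 ≈ -4637.0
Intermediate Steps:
o(Q, G) = 54 (o(Q, G) = -6*(-9) = 54)
B(D, K) = 2*D/(6 + K) (B(D, K) = (2*D)/(6 + K) = 2*D/(6 + K))
y(c) = (6/11 + c)/(11 + c) (y(c) = (c + 2*3/(6 + 5))/(c + 11) = (c + 2*3/11)/(11 + c) = (c + 2*3*(1/11))/(11 + c) = (c + 6/11)/(11 + c) = (6/11 + c)/(11 + c))
o(-6, -11)*(y(1) - 86) = 54*((6/11 + 1)/(11 + 1) - 86) = 54*((17/11)/12 - 86) = 54*((1/12)*(17/11) - 86) = 54*(17/132 - 86) = 54*(-11335/132) = -102015/22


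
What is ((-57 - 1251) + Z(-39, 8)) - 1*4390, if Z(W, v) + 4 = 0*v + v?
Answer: -5694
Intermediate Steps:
Z(W, v) = -4 + v (Z(W, v) = -4 + (0*v + v) = -4 + (0 + v) = -4 + v)
((-57 - 1251) + Z(-39, 8)) - 1*4390 = ((-57 - 1251) + (-4 + 8)) - 1*4390 = (-1308 + 4) - 4390 = -1304 - 4390 = -5694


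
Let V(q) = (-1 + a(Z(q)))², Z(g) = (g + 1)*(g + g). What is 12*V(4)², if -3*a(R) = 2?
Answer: 2500/27 ≈ 92.593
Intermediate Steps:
Z(g) = 2*g*(1 + g) (Z(g) = (1 + g)*(2*g) = 2*g*(1 + g))
a(R) = -⅔ (a(R) = -⅓*2 = -⅔)
V(q) = 25/9 (V(q) = (-1 - ⅔)² = (-5/3)² = 25/9)
12*V(4)² = 12*(25/9)² = 12*(625/81) = 2500/27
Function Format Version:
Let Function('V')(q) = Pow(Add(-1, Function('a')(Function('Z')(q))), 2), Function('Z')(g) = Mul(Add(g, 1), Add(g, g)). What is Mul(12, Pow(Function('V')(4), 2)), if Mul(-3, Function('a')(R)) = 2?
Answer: Rational(2500, 27) ≈ 92.593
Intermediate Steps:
Function('Z')(g) = Mul(2, g, Add(1, g)) (Function('Z')(g) = Mul(Add(1, g), Mul(2, g)) = Mul(2, g, Add(1, g)))
Function('a')(R) = Rational(-2, 3) (Function('a')(R) = Mul(Rational(-1, 3), 2) = Rational(-2, 3))
Function('V')(q) = Rational(25, 9) (Function('V')(q) = Pow(Add(-1, Rational(-2, 3)), 2) = Pow(Rational(-5, 3), 2) = Rational(25, 9))
Mul(12, Pow(Function('V')(4), 2)) = Mul(12, Pow(Rational(25, 9), 2)) = Mul(12, Rational(625, 81)) = Rational(2500, 27)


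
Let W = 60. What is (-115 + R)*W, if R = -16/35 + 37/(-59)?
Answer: -2876568/413 ≈ -6965.1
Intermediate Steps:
R = -2239/2065 (R = -16*1/35 + 37*(-1/59) = -16/35 - 37/59 = -2239/2065 ≈ -1.0843)
(-115 + R)*W = (-115 - 2239/2065)*60 = -239714/2065*60 = -2876568/413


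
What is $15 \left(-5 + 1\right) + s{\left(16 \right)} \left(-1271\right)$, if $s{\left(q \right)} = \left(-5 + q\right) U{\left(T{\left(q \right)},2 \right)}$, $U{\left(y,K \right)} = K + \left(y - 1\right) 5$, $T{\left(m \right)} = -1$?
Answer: $111788$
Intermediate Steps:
$U{\left(y,K \right)} = -5 + K + 5 y$ ($U{\left(y,K \right)} = K + \left(-1 + y\right) 5 = K + \left(-5 + 5 y\right) = -5 + K + 5 y$)
$s{\left(q \right)} = 40 - 8 q$ ($s{\left(q \right)} = \left(-5 + q\right) \left(-5 + 2 + 5 \left(-1\right)\right) = \left(-5 + q\right) \left(-5 + 2 - 5\right) = \left(-5 + q\right) \left(-8\right) = 40 - 8 q$)
$15 \left(-5 + 1\right) + s{\left(16 \right)} \left(-1271\right) = 15 \left(-5 + 1\right) + \left(40 - 128\right) \left(-1271\right) = 15 \left(-4\right) + \left(40 - 128\right) \left(-1271\right) = -60 - -111848 = -60 + 111848 = 111788$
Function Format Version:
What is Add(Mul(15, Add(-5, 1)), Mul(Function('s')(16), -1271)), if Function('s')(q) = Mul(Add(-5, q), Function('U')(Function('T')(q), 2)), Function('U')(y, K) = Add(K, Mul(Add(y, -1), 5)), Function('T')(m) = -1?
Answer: 111788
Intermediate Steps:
Function('U')(y, K) = Add(-5, K, Mul(5, y)) (Function('U')(y, K) = Add(K, Mul(Add(-1, y), 5)) = Add(K, Add(-5, Mul(5, y))) = Add(-5, K, Mul(5, y)))
Function('s')(q) = Add(40, Mul(-8, q)) (Function('s')(q) = Mul(Add(-5, q), Add(-5, 2, Mul(5, -1))) = Mul(Add(-5, q), Add(-5, 2, -5)) = Mul(Add(-5, q), -8) = Add(40, Mul(-8, q)))
Add(Mul(15, Add(-5, 1)), Mul(Function('s')(16), -1271)) = Add(Mul(15, Add(-5, 1)), Mul(Add(40, Mul(-8, 16)), -1271)) = Add(Mul(15, -4), Mul(Add(40, -128), -1271)) = Add(-60, Mul(-88, -1271)) = Add(-60, 111848) = 111788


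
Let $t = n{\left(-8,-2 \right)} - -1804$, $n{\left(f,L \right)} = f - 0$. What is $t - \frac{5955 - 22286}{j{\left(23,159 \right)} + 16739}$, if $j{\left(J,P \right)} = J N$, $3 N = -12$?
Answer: $\frac{29914343}{16647} \approx 1797.0$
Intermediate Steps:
$N = -4$ ($N = \frac{1}{3} \left(-12\right) = -4$)
$j{\left(J,P \right)} = - 4 J$ ($j{\left(J,P \right)} = J \left(-4\right) = - 4 J$)
$n{\left(f,L \right)} = f$ ($n{\left(f,L \right)} = f + 0 = f$)
$t = 1796$ ($t = -8 - -1804 = -8 + 1804 = 1796$)
$t - \frac{5955 - 22286}{j{\left(23,159 \right)} + 16739} = 1796 - \frac{5955 - 22286}{\left(-4\right) 23 + 16739} = 1796 - - \frac{16331}{-92 + 16739} = 1796 - - \frac{16331}{16647} = 1796 + \frac{16331}{16647} = \frac{29914343}{16647}$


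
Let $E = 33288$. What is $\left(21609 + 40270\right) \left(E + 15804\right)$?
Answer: $3037763868$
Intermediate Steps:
$\left(21609 + 40270\right) \left(E + 15804\right) = \left(21609 + 40270\right) \left(33288 + 15804\right) = 61879 \cdot 49092 = 3037763868$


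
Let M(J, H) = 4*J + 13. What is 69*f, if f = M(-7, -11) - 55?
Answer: -4830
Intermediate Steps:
M(J, H) = 13 + 4*J
f = -70 (f = (13 + 4*(-7)) - 55 = (13 - 28) - 55 = -15 - 55 = -70)
69*f = 69*(-70) = -4830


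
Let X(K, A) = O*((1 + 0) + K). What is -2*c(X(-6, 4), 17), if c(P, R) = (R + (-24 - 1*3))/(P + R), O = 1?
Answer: 5/3 ≈ 1.6667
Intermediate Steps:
X(K, A) = 1 + K (X(K, A) = 1*((1 + 0) + K) = 1*(1 + K) = 1 + K)
c(P, R) = (-27 + R)/(P + R) (c(P, R) = (R + (-24 - 3))/(P + R) = (R - 27)/(P + R) = (-27 + R)/(P + R))
-2*c(X(-6, 4), 17) = -2*(-27 + 17)/((1 - 6) + 17) = -2*(-10)/(-5 + 17) = -2*(-10)/12 = -(-10)/6 = -2*(-⅚) = 5/3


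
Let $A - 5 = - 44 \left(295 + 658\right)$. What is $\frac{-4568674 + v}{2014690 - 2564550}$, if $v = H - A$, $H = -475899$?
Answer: $\frac{2501323}{274930} \approx 9.098$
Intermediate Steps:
$A = -41927$ ($A = 5 - 44 \left(295 + 658\right) = 5 - 41932 = -41927$)
$v = -433972$ ($v = -475899 - -41927 = -475899 + 41927 = -433972$)
$\frac{-4568674 + v}{2014690 - 2564550} = \frac{-4568674 - 433972}{2014690 - 2564550} = - \frac{5002646}{-549860} = \left(-5002646\right) \left(- \frac{1}{549860}\right) = \frac{2501323}{274930}$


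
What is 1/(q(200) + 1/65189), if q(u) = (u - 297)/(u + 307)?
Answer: -33050823/6322826 ≈ -5.2272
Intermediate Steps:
q(u) = (-297 + u)/(307 + u)
1/(q(200) + 1/65189) = 1/((-297 + 200)/(307 + 200) + 1/65189) = 1/(-97/507 + 1/65189) = 1/(-6322826/33050823) = -33050823/6322826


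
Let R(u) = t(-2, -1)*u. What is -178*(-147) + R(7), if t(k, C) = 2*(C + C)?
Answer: 26138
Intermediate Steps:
t(k, C) = 4*C (t(k, C) = 2*(2*C) = 4*C)
R(u) = -4*u (R(u) = (4*(-1))*u = -4*u)
-178*(-147) + R(7) = -178*(-147) - 4*7 = 26166 - 28 = 26138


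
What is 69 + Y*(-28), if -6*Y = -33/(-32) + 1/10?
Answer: 17827/240 ≈ 74.279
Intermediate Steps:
Y = -181/960 (Y = -(-33/(-32) + 1/10)/6 = -(-33*(-1/32) + 1*(⅒))/6 = -(33/32 + ⅒)/6 = -⅙*181/160 = -181/960 ≈ -0.18854)
69 + Y*(-28) = 69 - 181/960*(-28) = 69 + 1267/240 = 17827/240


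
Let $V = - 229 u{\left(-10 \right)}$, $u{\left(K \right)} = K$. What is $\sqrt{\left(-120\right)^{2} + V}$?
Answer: $\sqrt{16690} \approx 129.19$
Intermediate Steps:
$V = 2290$ ($V = \left(-229\right) \left(-10\right) = 2290$)
$\sqrt{\left(-120\right)^{2} + V} = \sqrt{\left(-120\right)^{2} + 2290} = \sqrt{14400 + 2290} = \sqrt{16690}$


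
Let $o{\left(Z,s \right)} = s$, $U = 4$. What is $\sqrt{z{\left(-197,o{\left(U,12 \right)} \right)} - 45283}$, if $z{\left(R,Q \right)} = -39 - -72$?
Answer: $5 i \sqrt{1810} \approx 212.72 i$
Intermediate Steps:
$z{\left(R,Q \right)} = 33$ ($z{\left(R,Q \right)} = -39 + 72 = 33$)
$\sqrt{z{\left(-197,o{\left(U,12 \right)} \right)} - 45283} = \sqrt{33 - 45283} = \sqrt{-45250} = 5 i \sqrt{1810}$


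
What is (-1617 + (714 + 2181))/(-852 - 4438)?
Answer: -639/2645 ≈ -0.24159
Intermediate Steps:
(-1617 + (714 + 2181))/(-852 - 4438) = (-1617 + 2895)/(-5290) = 1278*(-1/5290) = -639/2645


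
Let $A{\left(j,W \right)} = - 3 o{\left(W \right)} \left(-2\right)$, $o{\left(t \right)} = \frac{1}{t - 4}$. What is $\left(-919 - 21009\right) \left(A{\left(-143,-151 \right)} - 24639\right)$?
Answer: $\frac{83744150328}{155} \approx 5.4028 \cdot 10^{8}$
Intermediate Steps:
$o{\left(t \right)} = \frac{1}{-4 + t}$
$A{\left(j,W \right)} = \frac{6}{-4 + W}$ ($A{\left(j,W \right)} = - \frac{3}{-4 + W} \left(-2\right) = \frac{6}{-4 + W}$)
$\left(-919 - 21009\right) \left(A{\left(-143,-151 \right)} - 24639\right) = \left(-919 - 21009\right) \left(\frac{6}{-4 - 151} - 24639\right) = - 21928 \left(\frac{6}{-155} - 24639\right) = - 21928 \left(6 \left(- \frac{1}{155}\right) - 24639\right) = - 21928 \left(- \frac{6}{155} - 24639\right) = \left(-21928\right) \left(- \frac{3819051}{155}\right) = \frac{83744150328}{155}$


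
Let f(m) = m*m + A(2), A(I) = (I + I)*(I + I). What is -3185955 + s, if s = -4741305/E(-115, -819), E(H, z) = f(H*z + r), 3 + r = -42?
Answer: -28235015216034585/8862339616 ≈ -3.1860e+6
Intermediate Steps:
r = -45 (r = -3 - 42 = -45)
A(I) = 4*I² (A(I) = (2*I)*(2*I) = 4*I²)
f(m) = 16 + m² (f(m) = m*m + 4*2² = m² + 4*4 = m² + 16 = 16 + m²)
E(H, z) = 16 + (-45 + H*z)² (E(H, z) = 16 + (H*z - 45)² = 16 + (-45 + H*z)²)
s = -4741305/8862339616 (s = -4741305/(16 + (-45 - 115*(-819))²) = -4741305/(16 + (-45 + 94185)²) = -4741305/(16 + 94140²) = -4741305/(16 + 8862339600) = -4741305/8862339616 ≈ -0.00053499)
-3185955 + s = -3185955 - 4741305/8862339616 = -28235015216034585/8862339616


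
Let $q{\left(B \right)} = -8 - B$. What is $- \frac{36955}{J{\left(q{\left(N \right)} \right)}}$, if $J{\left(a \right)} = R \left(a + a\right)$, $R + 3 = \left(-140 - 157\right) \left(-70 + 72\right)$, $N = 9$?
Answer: $- \frac{36955}{20298} \approx -1.8206$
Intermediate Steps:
$R = -597$ ($R = -3 + \left(-140 - 157\right) \left(-70 + 72\right) = -3 - 594 = -597$)
$J{\left(a \right)} = - 1194 a$ ($J{\left(a \right)} = - 597 \left(a + a\right) = - 597 \cdot 2 a = - 1194 a$)
$- \frac{36955}{J{\left(q{\left(N \right)} \right)}} = - \frac{36955}{\left(-1194\right) \left(-8 - 9\right)} = - \frac{36955}{\left(-1194\right) \left(-17\right)} = - \frac{36955}{20298}$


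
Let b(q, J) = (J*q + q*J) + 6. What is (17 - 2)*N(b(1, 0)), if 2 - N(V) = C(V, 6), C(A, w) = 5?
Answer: -45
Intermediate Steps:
b(q, J) = 6 + 2*J*q (b(q, J) = (J*q + J*q) + 6 = 2*J*q + 6 = 6 + 2*J*q)
N(V) = -3 (N(V) = 2 - 1*5 = 2 - 5 = -3)
(17 - 2)*N(b(1, 0)) = (17 - 2)*(-3) = 15*(-3) = -45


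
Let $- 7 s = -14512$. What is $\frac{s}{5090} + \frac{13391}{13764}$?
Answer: $\frac{338432249}{245205660} \approx 1.3802$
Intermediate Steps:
$s = \frac{14512}{7}$ ($s = \left(- \frac{1}{7}\right) \left(-14512\right) = \frac{14512}{7} \approx 2073.1$)
$\frac{s}{5090} + \frac{13391}{13764} = \frac{14512}{7 \cdot 5090} + \frac{13391}{13764} = \frac{14512}{7} \cdot \frac{1}{5090} + 13391 \cdot \frac{1}{13764} = \frac{7256}{17815} + \frac{13391}{13764} = \frac{338432249}{245205660}$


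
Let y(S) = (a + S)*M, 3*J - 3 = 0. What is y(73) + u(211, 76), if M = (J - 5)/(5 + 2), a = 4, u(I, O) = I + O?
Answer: 243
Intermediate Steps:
J = 1 (J = 1 + (⅓)*0 = 1 + 0 = 1)
M = -4/7 (M = (1 - 5)/(5 + 2) = -4/7 ≈ -0.57143)
y(S) = -16/7 - 4*S/7 (y(S) = (4 + S)*(-4/7) = -16/7 - 4*S/7)
y(73) + u(211, 76) = (-16/7 - 4/7*73) + (211 + 76) = (-16/7 - 292/7) + 287 = -44 + 287 = 243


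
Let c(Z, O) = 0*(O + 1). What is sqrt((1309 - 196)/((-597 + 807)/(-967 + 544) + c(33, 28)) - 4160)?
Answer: I*sqrt(640190)/10 ≈ 80.012*I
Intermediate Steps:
c(Z, O) = 0 (c(Z, O) = 0*(1 + O) = 0)
sqrt((1309 - 196)/((-597 + 807)/(-967 + 544) + c(33, 28)) - 4160) = sqrt((1309 - 196)/((-597 + 807)/(-967 + 544) + 0) - 4160) = sqrt(1113/(210/(-423) + 0) - 4160) = sqrt(1113/(210*(-1/423) + 0) - 4160) = sqrt(1113/(-70/141 + 0) - 4160) = sqrt(1113/(-70/141) - 4160) = sqrt(1113*(-141/70) - 4160) = sqrt(-22419/10 - 4160) = sqrt(-64019/10) = I*sqrt(640190)/10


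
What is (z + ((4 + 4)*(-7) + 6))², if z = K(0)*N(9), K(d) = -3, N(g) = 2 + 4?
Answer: 4624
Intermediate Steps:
N(g) = 6
z = -18 (z = -3*6 = -18)
(z + ((4 + 4)*(-7) + 6))² = (-18 + ((4 + 4)*(-7) + 6))² = (-18 + (8*(-7) + 6))² = (-18 + (-56 + 6))² = (-18 - 50)² = (-68)² = 4624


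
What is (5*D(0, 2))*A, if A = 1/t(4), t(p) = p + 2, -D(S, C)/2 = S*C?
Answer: 0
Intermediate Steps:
D(S, C) = -2*C*S (D(S, C) = -2*S*C = -2*C*S)
t(p) = 2 + p
A = 1/6 (A = 1/(2 + 4) = 1/6 ≈ 0.16667)
(5*D(0, 2))*A = (5*(-2*2*0))*(1/6) = (5*0)*(1/6) = 0*(1/6) = 0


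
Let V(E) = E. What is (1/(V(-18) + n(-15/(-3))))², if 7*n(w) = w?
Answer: 49/14641 ≈ 0.0033468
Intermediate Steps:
n(w) = w/7
(1/(V(-18) + n(-15/(-3))))² = (1/(-18 + (-15/(-3))/7))² = (1/(-18 + (-15*(-⅓))/7))² = (1/(-18 + (⅐)*5))² = (1/(-18 + 5/7))² = (1/(-121/7))² = (-7/121)² = 49/14641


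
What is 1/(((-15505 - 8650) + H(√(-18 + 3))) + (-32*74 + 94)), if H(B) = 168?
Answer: -1/26261 ≈ -3.8079e-5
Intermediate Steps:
1/(((-15505 - 8650) + H(√(-18 + 3))) + (-32*74 + 94)) = 1/(((-15505 - 8650) + 168) + (-32*74 + 94)) = 1/((-24155 + 168) + (-2368 + 94)) = 1/(-23987 - 2274) = 1/(-26261) = -1/26261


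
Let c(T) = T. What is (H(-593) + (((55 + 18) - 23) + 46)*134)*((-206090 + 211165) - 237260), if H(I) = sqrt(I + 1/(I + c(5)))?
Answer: -2986827840 - 77395*I*sqrt(1046055)/14 ≈ -2.9868e+9 - 5.6541e+6*I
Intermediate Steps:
H(I) = sqrt(I + 1/(5 + I)) (H(I) = sqrt(I + 1/(I + 5)) = sqrt(I + 1/(5 + I)))
(H(-593) + (((55 + 18) - 23) + 46)*134)*((-206090 + 211165) - 237260) = (sqrt((1 - 593*(5 - 593))/(5 - 593)) + (((55 + 18) - 23) + 46)*134)*((-206090 + 211165) - 237260) = (sqrt((1 - 593*(-588))/(-588)) + ((73 - 23) + 46)*134)*(5075 - 237260) = (sqrt(-(1 + 348684)/588) + (50 + 46)*134)*(-232185) = (sqrt(-1/588*348685) + 96*134)*(-232185) = (sqrt(-348685/588) + 12864)*(-232185) = (I*sqrt(1046055)/42 + 12864)*(-232185) = (12864 + I*sqrt(1046055)/42)*(-232185) = -2986827840 - 77395*I*sqrt(1046055)/14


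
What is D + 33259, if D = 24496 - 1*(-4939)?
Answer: 62694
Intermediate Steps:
D = 29435 (D = 24496 + 4939 = 29435)
D + 33259 = 29435 + 33259 = 62694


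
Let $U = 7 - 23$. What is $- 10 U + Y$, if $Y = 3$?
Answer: $163$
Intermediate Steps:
$U = -16$
$- 10 U + Y = \left(-10\right) \left(-16\right) + 3 = 160 + 3 = 163$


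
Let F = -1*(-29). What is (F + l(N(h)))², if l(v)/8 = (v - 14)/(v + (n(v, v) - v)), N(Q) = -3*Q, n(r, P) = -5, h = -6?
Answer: 12769/25 ≈ 510.76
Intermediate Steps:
l(v) = 112/5 - 8*v/5 (l(v) = 8*((v - 14)/(v + (-5 - v))) = 8*((-14 + v)/(-5)) = 8*((-14 + v)*(-⅕)) = 8*(14/5 - v/5) = 112/5 - 8*v/5)
F = 29
(F + l(N(h)))² = (29 + (112/5 - (-24)*(-6)/5))² = (29 + (112/5 - 8/5*18))² = (29 + (112/5 - 144/5))² = (29 - 32/5)² = (113/5)² = 12769/25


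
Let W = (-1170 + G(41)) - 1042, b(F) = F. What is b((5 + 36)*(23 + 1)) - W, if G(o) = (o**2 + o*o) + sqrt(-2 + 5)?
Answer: -166 - sqrt(3) ≈ -167.73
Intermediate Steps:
G(o) = sqrt(3) + 2*o**2 (G(o) = (o**2 + o**2) + sqrt(3) = 2*o**2 + sqrt(3) = sqrt(3) + 2*o**2)
W = 1150 + sqrt(3) (W = (-1170 + (sqrt(3) + 2*41**2)) - 1042 = (-1170 + (sqrt(3) + 2*1681)) - 1042 = (-1170 + (sqrt(3) + 3362)) - 1042 = (-1170 + (3362 + sqrt(3))) - 1042 = (2192 + sqrt(3)) - 1042 = 1150 + sqrt(3) ≈ 1151.7)
b((5 + 36)*(23 + 1)) - W = (5 + 36)*(23 + 1) - (1150 + sqrt(3)) = 41*24 + (-1150 - sqrt(3)) = 984 + (-1150 - sqrt(3)) = -166 - sqrt(3)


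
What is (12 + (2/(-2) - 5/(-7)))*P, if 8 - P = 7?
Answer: 82/7 ≈ 11.714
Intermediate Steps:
P = 1 (P = 8 - 1*7 = 8 - 7 = 1)
(12 + (2/(-2) - 5/(-7)))*P = (12 + (2/(-2) - 5/(-7)))*1 = (12 + (2*(-1/2) - 5*(-1/7)))*1 = (12 + (-1 + 5/7))*1 = (12 - 2/7)*1 = (82/7)*1 = 82/7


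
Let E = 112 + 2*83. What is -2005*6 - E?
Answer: -12308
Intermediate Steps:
E = 278 (E = 112 + 166 = 278)
-2005*6 - E = -2005*6 - 1*278 = -401*30 - 278 = -12030 - 278 = -12308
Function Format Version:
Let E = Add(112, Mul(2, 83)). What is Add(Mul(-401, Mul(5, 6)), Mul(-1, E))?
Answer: -12308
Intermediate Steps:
E = 278 (E = Add(112, 166) = 278)
Add(Mul(-401, Mul(5, 6)), Mul(-1, E)) = Add(Mul(-401, Mul(5, 6)), Mul(-1, 278)) = Add(Mul(-401, 30), -278) = Add(-12030, -278) = -12308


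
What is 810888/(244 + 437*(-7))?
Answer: -810888/2815 ≈ -288.06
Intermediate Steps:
810888/(244 + 437*(-7)) = 810888/(244 - 3059) = 810888/(-2815) = 810888*(-1/2815) = -810888/2815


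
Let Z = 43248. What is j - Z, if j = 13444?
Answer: -29804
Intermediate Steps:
j - Z = 13444 - 1*43248 = 13444 - 43248 = -29804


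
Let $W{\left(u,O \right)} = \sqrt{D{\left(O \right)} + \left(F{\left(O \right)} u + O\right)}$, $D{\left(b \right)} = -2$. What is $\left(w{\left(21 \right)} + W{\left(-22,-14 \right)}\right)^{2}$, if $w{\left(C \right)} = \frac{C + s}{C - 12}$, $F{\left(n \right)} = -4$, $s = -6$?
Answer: $\frac{673}{9} + 20 \sqrt{2} \approx 103.06$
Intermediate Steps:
$w{\left(C \right)} = \frac{-6 + C}{-12 + C}$ ($w{\left(C \right)} = \frac{C - 6}{C - 12} = \frac{-6 + C}{-12 + C}$)
$W{\left(u,O \right)} = \sqrt{-2 + O - 4 u}$ ($W{\left(u,O \right)} = \sqrt{-2 + \left(- 4 u + O\right)} = \sqrt{-2 + \left(O - 4 u\right)} = \sqrt{-2 + O - 4 u}$)
$\left(w{\left(21 \right)} + W{\left(-22,-14 \right)}\right)^{2} = \left(\frac{-6 + 21}{-12 + 21} + \sqrt{-2 - 14 - -88}\right)^{2} = \left(\frac{1}{9} \cdot 15 + \sqrt{-2 - 14 + 88}\right)^{2} = \left(\frac{1}{9} \cdot 15 + \sqrt{72}\right)^{2} = \left(\frac{5}{3} + 6 \sqrt{2}\right)^{2}$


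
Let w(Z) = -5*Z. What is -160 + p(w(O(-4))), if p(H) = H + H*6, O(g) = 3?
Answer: -265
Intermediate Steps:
p(H) = 7*H (p(H) = H + 6*H = 7*H)
-160 + p(w(O(-4))) = -160 + 7*(-5*3) = -160 + 7*(-15) = -160 - 105 = -265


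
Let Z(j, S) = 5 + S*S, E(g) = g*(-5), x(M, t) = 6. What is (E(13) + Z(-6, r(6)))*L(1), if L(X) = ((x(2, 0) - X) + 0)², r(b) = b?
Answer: -600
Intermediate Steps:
E(g) = -5*g
Z(j, S) = 5 + S²
L(X) = (6 - X)² (L(X) = ((6 - X) + 0)² = (6 - X)²)
(E(13) + Z(-6, r(6)))*L(1) = (-5*13 + (5 + 6²))*(-6 + 1)² = (-65 + (5 + 36))*(-5)² = (-65 + 41)*25 = -24*25 = -600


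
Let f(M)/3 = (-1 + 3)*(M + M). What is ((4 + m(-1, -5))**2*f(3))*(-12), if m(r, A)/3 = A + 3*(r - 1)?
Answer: -363312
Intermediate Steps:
f(M) = 12*M (f(M) = 3*((-1 + 3)*(M + M)) = 3*(2*(2*M)) = 3*(4*M) = 12*M)
m(r, A) = -9 + 3*A + 9*r (m(r, A) = 3*(A + 3*(r - 1)) = 3*(A + 3*(-1 + r)) = 3*(A + (-3 + 3*r)) = 3*(-3 + A + 3*r) = -9 + 3*A + 9*r)
((4 + m(-1, -5))**2*f(3))*(-12) = ((4 + (-9 + 3*(-5) + 9*(-1)))**2*(12*3))*(-12) = ((4 + (-9 - 15 - 9))**2*36)*(-12) = ((4 - 33)**2*36)*(-12) = ((-29)**2*36)*(-12) = (841*36)*(-12) = 30276*(-12) = -363312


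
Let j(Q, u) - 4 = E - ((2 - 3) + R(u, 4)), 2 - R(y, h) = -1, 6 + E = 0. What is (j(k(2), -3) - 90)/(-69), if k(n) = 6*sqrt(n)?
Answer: 94/69 ≈ 1.3623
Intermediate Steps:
E = -6 (E = -6 + 0 = -6)
R(y, h) = 3 (R(y, h) = 2 - 1*(-1) = 2 + 1 = 3)
j(Q, u) = -4 (j(Q, u) = 4 + (-6 - ((2 - 3) + 3)) = 4 + (-6 - (-1 + 3)) = 4 + (-6 - 1*2) = 4 + (-6 - 2) = 4 - 8 = -4)
(j(k(2), -3) - 90)/(-69) = (-4 - 90)/(-69) = -94*(-1/69) = 94/69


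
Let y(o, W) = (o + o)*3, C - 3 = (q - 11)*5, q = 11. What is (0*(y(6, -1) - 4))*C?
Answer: 0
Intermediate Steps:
C = 3 (C = 3 + (11 - 11)*5 = 3 + 0*5 = 3 + 0 = 3)
y(o, W) = 6*o (y(o, W) = (2*o)*3 = 6*o)
(0*(y(6, -1) - 4))*C = (0*(6*6 - 4))*3 = (0*(36 - 4))*3 = (0*32)*3 = 0*3 = 0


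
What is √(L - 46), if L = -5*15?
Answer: 11*I ≈ 11.0*I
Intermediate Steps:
L = -75
√(L - 46) = √(-75 - 46) = √(-121) = 11*I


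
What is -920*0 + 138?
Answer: 138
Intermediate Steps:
-920*0 + 138 = -115*0 + 138 = 0 + 138 = 138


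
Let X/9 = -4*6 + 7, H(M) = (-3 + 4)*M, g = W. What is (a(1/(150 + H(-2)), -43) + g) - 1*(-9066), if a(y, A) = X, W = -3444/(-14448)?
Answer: 1533077/172 ≈ 8913.2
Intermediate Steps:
W = 41/172 (W = -3444*(-1/14448) = 41/172 ≈ 0.23837)
g = 41/172 ≈ 0.23837
H(M) = M (H(M) = 1*M = M)
X = -153 (X = 9*(-4*6 + 7) = 9*(-24 + 7) = 9*(-17) = -153)
a(y, A) = -153
(a(1/(150 + H(-2)), -43) + g) - 1*(-9066) = (-153 + 41/172) - 1*(-9066) = -26275/172 + 9066 = 1533077/172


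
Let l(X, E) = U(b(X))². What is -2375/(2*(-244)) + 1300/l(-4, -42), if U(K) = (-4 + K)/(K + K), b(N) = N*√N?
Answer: 1220423/488 + 3328*I ≈ 2500.9 + 3328.0*I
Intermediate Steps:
b(N) = N^(3/2)
U(K) = (-4 + K)/(2*K) (U(K) = (-4 + K)/((2*K)) = (-4 + K)*(1/(2*K)) = (-4 + K)/(2*K))
l(X, E) = (-4 + X^(3/2))²/(4*X³) (l(X, E) = ((-4 + X^(3/2))/(2*(X^(3/2))))² = ((-4 + X^(3/2))/(2*X^(3/2)))² = (-4 + X^(3/2))²/(4*X³))
-2375/(2*(-244)) + 1300/l(-4, -42) = -2375/(2*(-244)) + 1300/(((¼)*(-4 + (-4)^(3/2))²/(-4)³)) = -2375/(-488) + 1300/(((¼)*(-1/64)*(-4 - 8*I)²)) = -2375*(-1/488) + 1300/((-(-4 - 8*I)²/256)) = 2375/488 + 1300*(-256/(-4 - 8*I)²) = 2375/488 - 332800/(-4 - 8*I)²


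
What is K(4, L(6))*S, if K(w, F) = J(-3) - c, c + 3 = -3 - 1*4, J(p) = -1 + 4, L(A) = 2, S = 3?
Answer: 39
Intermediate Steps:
J(p) = 3
c = -10 (c = -3 + (-3 - 1*4) = -3 + (-3 - 4) = -3 - 7 = -10)
K(w, F) = 13 (K(w, F) = 3 - 1*(-10) = 3 + 10 = 13)
K(4, L(6))*S = 13*3 = 39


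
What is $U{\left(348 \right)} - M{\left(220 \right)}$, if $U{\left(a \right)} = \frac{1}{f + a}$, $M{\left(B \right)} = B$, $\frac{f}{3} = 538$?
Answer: $- \frac{431639}{1962} \approx -220.0$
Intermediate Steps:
$f = 1614$ ($f = 3 \cdot 538 = 1614$)
$U{\left(a \right)} = \frac{1}{1614 + a}$
$U{\left(348 \right)} - M{\left(220 \right)} = \frac{1}{1614 + 348} - 220 = \frac{1}{1962} - 220 = - \frac{431639}{1962}$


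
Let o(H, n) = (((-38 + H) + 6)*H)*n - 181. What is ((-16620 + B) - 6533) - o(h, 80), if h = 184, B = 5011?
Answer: -2255401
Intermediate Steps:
o(H, n) = -181 + H*n*(-32 + H) (o(H, n) = ((-32 + H)*H)*n - 181 = (H*(-32 + H))*n - 181 = H*n*(-32 + H) - 181 = -181 + H*n*(-32 + H))
((-16620 + B) - 6533) - o(h, 80) = ((-16620 + 5011) - 6533) - (-181 + 80*184**2 - 32*184*80) = (-11609 - 6533) - (-181 + 80*33856 - 471040) = -18142 - (-181 + 2708480 - 471040) = -18142 - 1*2237259 = -18142 - 2237259 = -2255401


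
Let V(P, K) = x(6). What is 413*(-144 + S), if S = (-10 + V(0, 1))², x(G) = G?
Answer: -52864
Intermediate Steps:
V(P, K) = 6
S = 16 (S = (-10 + 6)² = (-4)² = 16)
413*(-144 + S) = 413*(-144 + 16) = 413*(-128) = -52864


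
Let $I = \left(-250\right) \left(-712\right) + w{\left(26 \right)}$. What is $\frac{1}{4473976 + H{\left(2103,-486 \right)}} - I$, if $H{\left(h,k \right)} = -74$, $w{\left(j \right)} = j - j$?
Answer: $- \frac{796354555999}{4473902} \approx -1.78 \cdot 10^{5}$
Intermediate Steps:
$w{\left(j \right)} = 0$
$I = 178000$ ($I = \left(-250\right) \left(-712\right) + 0 = 178000 + 0 = 178000$)
$\frac{1}{4473976 + H{\left(2103,-486 \right)}} - I = \frac{1}{4473976 - 74} - 178000 = \frac{1}{4473902} - 178000 = - \frac{796354555999}{4473902}$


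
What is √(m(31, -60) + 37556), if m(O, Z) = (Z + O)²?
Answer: √38397 ≈ 195.95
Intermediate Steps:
m(O, Z) = (O + Z)²
√(m(31, -60) + 37556) = √((31 - 60)² + 37556) = √((-29)² + 37556) = √(841 + 37556) = √38397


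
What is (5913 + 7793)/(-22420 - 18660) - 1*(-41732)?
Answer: 857168427/20540 ≈ 41732.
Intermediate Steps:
(5913 + 7793)/(-22420 - 18660) - 1*(-41732) = 13706/(-41080) + 41732 = 13706*(-1/41080) + 41732 = -6853/20540 + 41732 = 857168427/20540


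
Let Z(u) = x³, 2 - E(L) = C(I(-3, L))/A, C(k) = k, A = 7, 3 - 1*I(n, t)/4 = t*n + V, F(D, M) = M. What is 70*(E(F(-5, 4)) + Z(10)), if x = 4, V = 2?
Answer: 4100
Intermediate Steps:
I(n, t) = 4 - 4*n*t (I(n, t) = 12 - 4*(t*n + 2) = 12 - 4*(n*t + 2) = 12 - 4*(2 + n*t) = 12 + (-8 - 4*n*t) = 4 - 4*n*t)
E(L) = 10/7 - 12*L/7 (E(L) = 2 - (4 - 4*(-3)*L)/7 = 2 - (4 + 12*L)/7 = 2 - (4/7 + 12*L/7) = 2 + (-4/7 - 12*L/7) = 10/7 - 12*L/7)
Z(u) = 64 (Z(u) = 4³ = 64)
70*(E(F(-5, 4)) + Z(10)) = 70*((10/7 - 12/7*4) + 64) = 70*((10/7 - 48/7) + 64) = 70*(-38/7 + 64) = 70*(410/7) = 4100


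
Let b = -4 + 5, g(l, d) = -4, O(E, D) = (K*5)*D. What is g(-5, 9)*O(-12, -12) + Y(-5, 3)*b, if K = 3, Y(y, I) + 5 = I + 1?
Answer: 719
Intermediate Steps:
Y(y, I) = -4 + I (Y(y, I) = -5 + (I + 1) = -5 + (1 + I) = -4 + I)
O(E, D) = 15*D (O(E, D) = (3*5)*D = 15*D)
b = 1
g(-5, 9)*O(-12, -12) + Y(-5, 3)*b = -60*(-12) + (-4 + 3)*1 = -4*(-180) - 1*1 = 720 - 1 = 719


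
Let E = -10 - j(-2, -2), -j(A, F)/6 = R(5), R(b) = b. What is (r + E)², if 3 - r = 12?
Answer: 121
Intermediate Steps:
r = -9 (r = 3 - 1*12 = 3 - 12 = -9)
j(A, F) = -30 (j(A, F) = -6*5 = -30)
E = 20 (E = -10 - 1*(-30) = -10 + 30 = 20)
(r + E)² = (-9 + 20)² = 11² = 121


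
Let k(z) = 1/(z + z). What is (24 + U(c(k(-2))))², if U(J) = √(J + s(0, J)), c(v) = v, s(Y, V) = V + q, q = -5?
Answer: (48 + I*√22)²/4 ≈ 570.5 + 112.57*I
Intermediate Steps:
s(Y, V) = -5 + V (s(Y, V) = V - 5 = -5 + V)
k(z) = 1/(2*z)
U(J) = √(-5 + 2*J) (U(J) = √(J + (-5 + J)) = √(-5 + 2*J))
(24 + U(c(k(-2))))² = (24 + √(-5 + 2*((½)/(-2))))² = (24 + √(-5 + 2*((½)*(-½))))² = (24 + √(-5 + 2*(-¼)))² = (24 + √(-5 - ½))² = (24 + √(-11/2))² = (24 + I*√22/2)²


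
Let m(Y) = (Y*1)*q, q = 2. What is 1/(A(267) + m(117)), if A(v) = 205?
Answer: 1/439 ≈ 0.0022779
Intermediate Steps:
m(Y) = 2*Y (m(Y) = (Y*1)*2 = Y*2 = 2*Y)
1/(A(267) + m(117)) = 1/(205 + 2*117) = 1/(205 + 234) = 1/439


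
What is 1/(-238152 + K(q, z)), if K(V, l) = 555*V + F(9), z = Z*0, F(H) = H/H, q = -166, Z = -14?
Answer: -1/330281 ≈ -3.0277e-6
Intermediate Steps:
F(H) = 1
z = 0 (z = -14*0 = 0)
K(V, l) = 1 + 555*V (K(V, l) = 555*V + 1 = 1 + 555*V)
1/(-238152 + K(q, z)) = 1/(-238152 + (1 + 555*(-166))) = 1/(-238152 + (1 - 92130)) = 1/(-238152 - 92129) = 1/(-330281) = -1/330281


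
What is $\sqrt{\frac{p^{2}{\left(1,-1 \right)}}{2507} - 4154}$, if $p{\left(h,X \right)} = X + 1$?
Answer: $i \sqrt{4154} \approx 64.452 i$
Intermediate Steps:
$p{\left(h,X \right)} = 1 + X$
$\sqrt{\frac{p^{2}{\left(1,-1 \right)}}{2507} - 4154} = \sqrt{\frac{\left(1 - 1\right)^{2}}{2507} - 4154} = \sqrt{0^{2} \cdot \frac{1}{2507} - 4154} = \sqrt{0 \cdot \frac{1}{2507} - 4154} = \sqrt{0 - 4154} = \sqrt{-4154} = i \sqrt{4154}$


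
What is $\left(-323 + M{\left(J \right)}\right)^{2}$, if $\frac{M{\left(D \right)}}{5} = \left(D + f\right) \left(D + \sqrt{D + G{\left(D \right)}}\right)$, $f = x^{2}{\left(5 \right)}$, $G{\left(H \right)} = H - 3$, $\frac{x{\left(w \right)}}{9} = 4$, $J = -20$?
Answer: $14614004729 - 1632297480 i \sqrt{43} \approx 1.4614 \cdot 10^{10} - 1.0704 \cdot 10^{10} i$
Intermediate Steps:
$x{\left(w \right)} = 36$ ($x{\left(w \right)} = 9 \cdot 4 = 36$)
$G{\left(H \right)} = -3 + H$
$f = 1296$ ($f = 36^{2} = 1296$)
$M{\left(D \right)} = 5 \left(1296 + D\right) \left(D + \sqrt{-3 + 2 D}\right)$ ($M{\left(D \right)} = 5 \left(D + 1296\right) \left(D + \sqrt{D + \left(-3 + D\right)}\right) = 5 \left(1296 + D\right) \left(D + \sqrt{-3 + 2 D}\right)$)
$\left(-323 + M{\left(J \right)}\right)^{2} = \left(-323 + \left(5 \left(-20\right)^{2} + 6480 \left(-20\right) + 6480 \sqrt{-3 + 2 \left(-20\right)} + 5 \left(-20\right) \sqrt{-3 + 2 \left(-20\right)}\right)\right)^{2} = \left(-323 + \left(5 \cdot 400 - 129600 + 6480 \sqrt{-3 - 40} + 5 \left(-20\right) \sqrt{-3 - 40}\right)\right)^{2} = \left(-323 + \left(2000 - 129600 + 6480 \sqrt{-43} + 5 \left(-20\right) \sqrt{-43}\right)\right)^{2} = \left(-323 + \left(2000 - 129600 + 6480 i \sqrt{43} + 5 \left(-20\right) i \sqrt{43}\right)\right)^{2} = \left(-323 + \left(2000 - 129600 + 6480 i \sqrt{43} - 100 i \sqrt{43}\right)\right)^{2} = \left(-323 - \left(127600 - 6380 i \sqrt{43}\right)\right)^{2} = \left(-127923 + 6380 i \sqrt{43}\right)^{2}$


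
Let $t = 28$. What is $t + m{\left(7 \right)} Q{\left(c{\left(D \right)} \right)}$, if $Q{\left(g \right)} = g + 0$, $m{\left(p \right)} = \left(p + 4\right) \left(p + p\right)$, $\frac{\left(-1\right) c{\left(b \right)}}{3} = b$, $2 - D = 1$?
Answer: $-434$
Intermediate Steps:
$D = 1$ ($D = 2 - 1 = 1$)
$c{\left(b \right)} = - 3 b$
$m{\left(p \right)} = 2 p \left(4 + p\right)$ ($m{\left(p \right)} = \left(4 + p\right) 2 p = 2 p \left(4 + p\right)$)
$Q{\left(g \right)} = g$
$t + m{\left(7 \right)} Q{\left(c{\left(D \right)} \right)} = 28 + 2 \cdot 7 \left(4 + 7\right) \left(\left(-3\right) 1\right) = 28 + 2 \cdot 7 \cdot 11 \left(-3\right) = 28 + 154 \left(-3\right) = 28 - 462 = -434$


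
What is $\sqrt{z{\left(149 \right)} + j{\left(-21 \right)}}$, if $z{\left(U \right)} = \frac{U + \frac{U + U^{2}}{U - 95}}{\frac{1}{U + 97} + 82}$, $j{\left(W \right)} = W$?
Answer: $\frac{i \sqrt{51773217753}}{60519} \approx 3.7598 i$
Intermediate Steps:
$z{\left(U \right)} = \frac{U + \frac{U + U^{2}}{-95 + U}}{82 + \frac{1}{97 + U}}$ ($z{\left(U \right)} = \frac{U + \frac{U + U^{2}}{-95 + U}}{\frac{1}{97 + U} + 82} = \frac{U + \frac{U + U^{2}}{-95 + U}}{82 + \frac{1}{97 + U}}$)
$\sqrt{z{\left(149 \right)} + j{\left(-21 \right)}} = \sqrt{2 \cdot 149 \frac{1}{-755725 + 82 \cdot 149^{2} + 165 \cdot 149} \left(-4559 + 149^{2} + 50 \cdot 149\right) - 21} = \sqrt{2 \cdot 149 \frac{1}{-755725 + 82 \cdot 22201 + 24585} \left(-4559 + 22201 + 7450\right) - 21} = \sqrt{2 \cdot 149 \frac{1}{-755725 + 1820482 + 24585} \cdot 25092 - 21} = \sqrt{2 \cdot 149 \cdot \frac{1}{1089342} \cdot 25092 - 21} = \sqrt{\frac{415412}{60519} - 21} = \sqrt{- \frac{855487}{60519}} = \frac{i \sqrt{51773217753}}{60519}$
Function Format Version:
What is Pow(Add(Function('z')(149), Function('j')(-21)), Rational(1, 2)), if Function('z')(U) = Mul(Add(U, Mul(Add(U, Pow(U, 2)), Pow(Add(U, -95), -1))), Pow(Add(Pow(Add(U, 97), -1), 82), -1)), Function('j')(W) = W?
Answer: Mul(Rational(1, 60519), I, Pow(51773217753, Rational(1, 2))) ≈ Mul(3.7598, I)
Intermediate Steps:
Function('z')(U) = Mul(Pow(Add(82, Pow(Add(97, U), -1)), -1), Add(U, Mul(Pow(Add(-95, U), -1), Add(U, Pow(U, 2))))) (Function('z')(U) = Mul(Add(U, Mul(Add(U, Pow(U, 2)), Pow(Add(-95, U), -1))), Pow(Add(Pow(Add(97, U), -1), 82), -1)) = Mul(Add(U, Mul(Pow(Add(-95, U), -1), Add(U, Pow(U, 2)))), Pow(Add(82, Pow(Add(97, U), -1)), -1)) = Mul(Pow(Add(82, Pow(Add(97, U), -1)), -1), Add(U, Mul(Pow(Add(-95, U), -1), Add(U, Pow(U, 2))))))
Pow(Add(Function('z')(149), Function('j')(-21)), Rational(1, 2)) = Pow(Add(Mul(2, 149, Pow(Add(-755725, Mul(82, Pow(149, 2)), Mul(165, 149)), -1), Add(-4559, Pow(149, 2), Mul(50, 149))), -21), Rational(1, 2)) = Pow(Add(Mul(2, 149, Pow(Add(-755725, Mul(82, 22201), 24585), -1), Add(-4559, 22201, 7450)), -21), Rational(1, 2)) = Pow(Add(Mul(2, 149, Pow(Add(-755725, 1820482, 24585), -1), 25092), -21), Rational(1, 2)) = Pow(Add(Mul(2, 149, Pow(1089342, -1), 25092), -21), Rational(1, 2)) = Pow(Add(Mul(2, 149, Rational(1, 1089342), 25092), -21), Rational(1, 2)) = Pow(Add(Rational(415412, 60519), -21), Rational(1, 2)) = Pow(Rational(-855487, 60519), Rational(1, 2)) = Mul(Rational(1, 60519), I, Pow(51773217753, Rational(1, 2)))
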